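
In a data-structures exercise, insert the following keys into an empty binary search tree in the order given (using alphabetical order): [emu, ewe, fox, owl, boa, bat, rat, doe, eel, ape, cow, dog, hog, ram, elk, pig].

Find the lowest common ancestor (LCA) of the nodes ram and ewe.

Resulting structure (node: left, right):
  emu: L=boa, R=ewe
  ewe: L=–, R=fox
  fox: L=–, R=owl
  owl: L=hog, R=rat
  boa: L=bat, R=doe
  bat: L=ape, R=–
  rat: L=ram, R=–
  doe: L=cow, R=eel
  eel: L=dog, R=elk
  ape: L=–, R=–
  cow: L=–, R=–
  dog: L=–, R=–
  hog: L=–, R=–
  ram: L=pig, R=–
  elk: L=–, R=–
  pig: L=–, R=–

Path to ram: emu → ewe → fox → owl → rat → ram
Path to ewe: emu → ewe
ewe lies on both paths and is an ancestor of the other node.

ewe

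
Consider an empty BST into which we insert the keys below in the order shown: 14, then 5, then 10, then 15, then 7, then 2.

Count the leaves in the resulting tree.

14: root
5: left child of 14 (depth 1)
10: right child of 5 (depth 2)
15: right child of 14 (depth 1)
7: left child of 10 (depth 3)
2: left child of 5 (depth 2)

Leaves: 2, 7, 15 — 3 in total.

3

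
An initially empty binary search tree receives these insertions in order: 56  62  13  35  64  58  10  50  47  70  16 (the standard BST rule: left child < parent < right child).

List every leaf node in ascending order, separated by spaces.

56: root
62: right child of 56 (depth 1)
13: left child of 56 (depth 1)
35: right child of 13 (depth 2)
64: right child of 62 (depth 2)
58: left child of 62 (depth 2)
10: left child of 13 (depth 2)
50: right child of 35 (depth 3)
47: left child of 50 (depth 4)
70: right child of 64 (depth 3)
16: left child of 35 (depth 3)

10 16 47 58 70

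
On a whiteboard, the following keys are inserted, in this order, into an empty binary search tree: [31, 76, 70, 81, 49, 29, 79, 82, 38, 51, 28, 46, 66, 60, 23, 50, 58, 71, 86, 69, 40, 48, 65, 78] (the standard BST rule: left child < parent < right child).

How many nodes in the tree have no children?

Resulting structure (node: left, right):
  31: L=29, R=76
  76: L=70, R=81
  70: L=49, R=71
  81: L=79, R=82
  49: L=38, R=51
  29: L=28, R=–
  79: L=78, R=–
  82: L=–, R=86
  38: L=–, R=46
  51: L=50, R=66
  28: L=23, R=–
  46: L=40, R=48
  66: L=60, R=69
  60: L=58, R=65
  23: L=–, R=–
  50: L=–, R=–
  58: L=–, R=–
  71: L=–, R=–
  86: L=–, R=–
  69: L=–, R=–
  40: L=–, R=–
  48: L=–, R=–
  65: L=–, R=–
  78: L=–, R=–

Leaves: 23, 40, 48, 50, 58, 65, 69, 71, 78, 86 — 10 in total.

10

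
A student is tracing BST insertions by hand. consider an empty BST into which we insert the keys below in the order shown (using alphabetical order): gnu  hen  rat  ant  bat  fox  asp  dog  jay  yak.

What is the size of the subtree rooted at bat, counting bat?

4

gnu: root
hen: right child of gnu (depth 1)
rat: right child of hen (depth 2)
ant: left child of gnu (depth 1)
bat: right child of ant (depth 2)
fox: right child of bat (depth 3)
asp: left child of bat (depth 3)
dog: left child of fox (depth 4)
jay: left child of rat (depth 3)
yak: right child of rat (depth 3)

Subtree rooted at bat contains: bat, asp, fox, dog — 4 nodes.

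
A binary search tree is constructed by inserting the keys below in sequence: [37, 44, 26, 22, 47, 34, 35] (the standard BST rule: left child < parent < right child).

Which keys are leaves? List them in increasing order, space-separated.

22 35 47

Insert 37: tree is empty, so 37 becomes the root.
Insert 44: 44 > 37 → go right. Place as right child of 37.
Insert 26: 26 < 37 → go left. Place as left child of 37.
Insert 22: 22 < 37 → go left; 22 < 26 → go left. Place as left child of 26.
Insert 47: 47 > 37 → go right; 47 > 44 → go right. Place as right child of 44.
Insert 34: 34 < 37 → go left; 34 > 26 → go right. Place as right child of 26.
Insert 35: 35 < 37 → go left; 35 > 26 → go right; 35 > 34 → go right. Place as right child of 34.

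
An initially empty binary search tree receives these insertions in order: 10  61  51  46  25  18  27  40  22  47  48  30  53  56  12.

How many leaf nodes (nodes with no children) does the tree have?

Insert 10: tree is empty, so 10 becomes the root.
Insert 61: 61 > 10 → go right. Place as right child of 10.
Insert 51: 51 > 10 → go right; 51 < 61 → go left. Place as left child of 61.
Insert 46: 46 > 10 → go right; 46 < 61 → go left; 46 < 51 → go left. Place as left child of 51.
Insert 25: 25 > 10 → go right; 25 < 61 → go left; 25 < 51 → go left; 25 < 46 → go left. Place as left child of 46.
Insert 18: 18 > 10 → go right; 18 < 61 → go left; 18 < 51 → go left; 18 < 46 → go left; 18 < 25 → go left. Place as left child of 25.
Insert 27: 27 > 10 → go right; 27 < 61 → go left; 27 < 51 → go left; 27 < 46 → go left; 27 > 25 → go right. Place as right child of 25.
Insert 40: 40 > 10 → go right; 40 < 61 → go left; 40 < 51 → go left; 40 < 46 → go left; 40 > 25 → go right; 40 > 27 → go right. Place as right child of 27.
Insert 22: 22 > 10 → go right; 22 < 61 → go left; 22 < 51 → go left; 22 < 46 → go left; 22 < 25 → go left; 22 > 18 → go right. Place as right child of 18.
Insert 47: 47 > 10 → go right; 47 < 61 → go left; 47 < 51 → go left; 47 > 46 → go right. Place as right child of 46.
Insert 48: 48 > 10 → go right; 48 < 61 → go left; 48 < 51 → go left; 48 > 46 → go right; 48 > 47 → go right. Place as right child of 47.
Insert 30: 30 > 10 → go right; 30 < 61 → go left; 30 < 51 → go left; 30 < 46 → go left; 30 > 25 → go right; 30 > 27 → go right; 30 < 40 → go left. Place as left child of 40.
Insert 53: 53 > 10 → go right; 53 < 61 → go left; 53 > 51 → go right. Place as right child of 51.
Insert 56: 56 > 10 → go right; 56 < 61 → go left; 56 > 51 → go right; 56 > 53 → go right. Place as right child of 53.
Insert 12: 12 > 10 → go right; 12 < 61 → go left; 12 < 51 → go left; 12 < 46 → go left; 12 < 25 → go left; 12 < 18 → go left. Place as left child of 18.

Leaves: 12, 22, 30, 48, 56 — 5 in total.

5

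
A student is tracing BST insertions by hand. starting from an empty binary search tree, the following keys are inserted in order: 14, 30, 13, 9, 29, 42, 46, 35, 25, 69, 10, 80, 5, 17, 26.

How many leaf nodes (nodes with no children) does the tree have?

Resulting structure (node: left, right):
  14: L=13, R=30
  30: L=29, R=42
  13: L=9, R=–
  9: L=5, R=10
  29: L=25, R=–
  42: L=35, R=46
  46: L=–, R=69
  35: L=–, R=–
  25: L=17, R=26
  69: L=–, R=80
  10: L=–, R=–
  80: L=–, R=–
  5: L=–, R=–
  17: L=–, R=–
  26: L=–, R=–

Leaves: 5, 10, 17, 26, 35, 80 — 6 in total.

6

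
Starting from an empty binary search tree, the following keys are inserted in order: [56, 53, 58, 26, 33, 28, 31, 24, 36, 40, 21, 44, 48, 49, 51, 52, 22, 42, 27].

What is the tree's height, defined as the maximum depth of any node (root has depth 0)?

Resulting structure (node: left, right):
  56: L=53, R=58
  53: L=26, R=–
  58: L=–, R=–
  26: L=24, R=33
  33: L=28, R=36
  28: L=27, R=31
  31: L=–, R=–
  24: L=21, R=–
  36: L=–, R=40
  40: L=–, R=44
  21: L=–, R=22
  44: L=42, R=48
  48: L=–, R=49
  49: L=–, R=51
  51: L=–, R=52
  52: L=–, R=–
  22: L=–, R=–
  42: L=–, R=–
  27: L=–, R=–

The deepest node is 52 at depth 10.

10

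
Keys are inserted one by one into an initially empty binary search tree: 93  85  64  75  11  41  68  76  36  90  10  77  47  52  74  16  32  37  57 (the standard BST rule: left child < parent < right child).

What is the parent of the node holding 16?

93: root
85: left child of 93 (depth 1)
64: left child of 85 (depth 2)
75: right child of 64 (depth 3)
11: left child of 64 (depth 3)
41: right child of 11 (depth 4)
68: left child of 75 (depth 4)
76: right child of 75 (depth 4)
36: left child of 41 (depth 5)
90: right child of 85 (depth 2)
10: left child of 11 (depth 4)
77: right child of 76 (depth 5)
47: right child of 41 (depth 5)
52: right child of 47 (depth 6)
74: right child of 68 (depth 5)
16: left child of 36 (depth 6)
32: right child of 16 (depth 7)
37: right child of 36 (depth 6)
57: right child of 52 (depth 7)

36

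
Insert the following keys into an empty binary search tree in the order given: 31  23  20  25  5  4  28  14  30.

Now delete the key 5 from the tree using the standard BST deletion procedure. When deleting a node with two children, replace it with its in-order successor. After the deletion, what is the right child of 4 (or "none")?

Insert 31: tree is empty, so 31 becomes the root.
Insert 23: 23 < 31 → go left. Place as left child of 31.
Insert 20: 20 < 31 → go left; 20 < 23 → go left. Place as left child of 23.
Insert 25: 25 < 31 → go left; 25 > 23 → go right. Place as right child of 23.
Insert 5: 5 < 31 → go left; 5 < 23 → go left; 5 < 20 → go left. Place as left child of 20.
Insert 4: 4 < 31 → go left; 4 < 23 → go left; 4 < 20 → go left; 4 < 5 → go left. Place as left child of 5.
Insert 28: 28 < 31 → go left; 28 > 23 → go right; 28 > 25 → go right. Place as right child of 25.
Insert 14: 14 < 31 → go left; 14 < 23 → go left; 14 < 20 → go left; 14 > 5 → go right. Place as right child of 5.
Insert 30: 30 < 31 → go left; 30 > 23 → go right; 30 > 25 → go right; 30 > 28 → go right. Place as right child of 28.

Delete 5 (two children — replace with in-order successor).
After deletion, 4's right child: none.

none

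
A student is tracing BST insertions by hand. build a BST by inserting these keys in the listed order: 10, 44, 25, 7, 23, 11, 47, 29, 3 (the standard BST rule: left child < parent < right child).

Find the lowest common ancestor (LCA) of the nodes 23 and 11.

10: root
44: right child of 10 (depth 1)
25: left child of 44 (depth 2)
7: left child of 10 (depth 1)
23: left child of 25 (depth 3)
11: left child of 23 (depth 4)
47: right child of 44 (depth 2)
29: right child of 25 (depth 3)
3: left child of 7 (depth 2)

Path to 23: 10 → 44 → 25 → 23
Path to 11: 10 → 44 → 25 → 23 → 11
23 lies on both paths and is an ancestor of the other node.

23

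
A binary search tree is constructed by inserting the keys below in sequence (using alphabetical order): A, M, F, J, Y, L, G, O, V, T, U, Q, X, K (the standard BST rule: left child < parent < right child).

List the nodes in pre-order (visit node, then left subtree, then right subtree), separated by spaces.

A M F J G L K Y O V T Q U X

A: root
M: right child of A (depth 1)
F: left child of M (depth 2)
J: right child of F (depth 3)
Y: right child of M (depth 2)
L: right child of J (depth 4)
G: left child of J (depth 4)
O: left child of Y (depth 3)
V: right child of O (depth 4)
T: left child of V (depth 5)
U: right child of T (depth 6)
Q: left child of T (depth 6)
X: right child of V (depth 5)
K: left child of L (depth 5)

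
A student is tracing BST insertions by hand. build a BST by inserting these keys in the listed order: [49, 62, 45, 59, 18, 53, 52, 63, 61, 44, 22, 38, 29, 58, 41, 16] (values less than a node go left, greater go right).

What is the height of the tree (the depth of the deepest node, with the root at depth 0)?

49: root
62: right child of 49 (depth 1)
45: left child of 49 (depth 1)
59: left child of 62 (depth 2)
18: left child of 45 (depth 2)
53: left child of 59 (depth 3)
52: left child of 53 (depth 4)
63: right child of 62 (depth 2)
61: right child of 59 (depth 3)
44: right child of 18 (depth 3)
22: left child of 44 (depth 4)
38: right child of 22 (depth 5)
29: left child of 38 (depth 6)
58: right child of 53 (depth 4)
41: right child of 38 (depth 6)
16: left child of 18 (depth 3)

The deepest node is 29 at depth 6.

6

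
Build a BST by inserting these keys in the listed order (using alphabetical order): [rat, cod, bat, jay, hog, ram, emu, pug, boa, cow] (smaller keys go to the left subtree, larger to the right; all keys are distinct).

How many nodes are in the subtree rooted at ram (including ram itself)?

2

Insert rat: tree is empty, so rat becomes the root.
Insert cod: cod < rat → go left. Place as left child of rat.
Insert bat: bat < rat → go left; bat < cod → go left. Place as left child of cod.
Insert jay: jay < rat → go left; jay > cod → go right. Place as right child of cod.
Insert hog: hog < rat → go left; hog > cod → go right; hog < jay → go left. Place as left child of jay.
Insert ram: ram < rat → go left; ram > cod → go right; ram > jay → go right. Place as right child of jay.
Insert emu: emu < rat → go left; emu > cod → go right; emu < jay → go left; emu < hog → go left. Place as left child of hog.
Insert pug: pug < rat → go left; pug > cod → go right; pug > jay → go right; pug < ram → go left. Place as left child of ram.
Insert boa: boa < rat → go left; boa < cod → go left; boa > bat → go right. Place as right child of bat.
Insert cow: cow < rat → go left; cow > cod → go right; cow < jay → go left; cow < hog → go left; cow < emu → go left. Place as left child of emu.

Subtree rooted at ram contains: ram, pug — 2 nodes.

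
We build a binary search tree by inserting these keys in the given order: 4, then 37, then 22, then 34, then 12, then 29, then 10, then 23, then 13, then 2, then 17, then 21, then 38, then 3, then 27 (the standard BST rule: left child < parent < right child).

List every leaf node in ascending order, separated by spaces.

3 10 21 27 38

4: root
37: right child of 4 (depth 1)
22: left child of 37 (depth 2)
34: right child of 22 (depth 3)
12: left child of 22 (depth 3)
29: left child of 34 (depth 4)
10: left child of 12 (depth 4)
23: left child of 29 (depth 5)
13: right child of 12 (depth 4)
2: left child of 4 (depth 1)
17: right child of 13 (depth 5)
21: right child of 17 (depth 6)
38: right child of 37 (depth 2)
3: right child of 2 (depth 2)
27: right child of 23 (depth 6)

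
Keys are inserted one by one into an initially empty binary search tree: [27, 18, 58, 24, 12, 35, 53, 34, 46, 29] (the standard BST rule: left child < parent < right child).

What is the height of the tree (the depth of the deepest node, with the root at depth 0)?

4

Insert 27: tree is empty, so 27 becomes the root.
Insert 18: 18 < 27 → go left. Place as left child of 27.
Insert 58: 58 > 27 → go right. Place as right child of 27.
Insert 24: 24 < 27 → go left; 24 > 18 → go right. Place as right child of 18.
Insert 12: 12 < 27 → go left; 12 < 18 → go left. Place as left child of 18.
Insert 35: 35 > 27 → go right; 35 < 58 → go left. Place as left child of 58.
Insert 53: 53 > 27 → go right; 53 < 58 → go left; 53 > 35 → go right. Place as right child of 35.
Insert 34: 34 > 27 → go right; 34 < 58 → go left; 34 < 35 → go left. Place as left child of 35.
Insert 46: 46 > 27 → go right; 46 < 58 → go left; 46 > 35 → go right; 46 < 53 → go left. Place as left child of 53.
Insert 29: 29 > 27 → go right; 29 < 58 → go left; 29 < 35 → go left; 29 < 34 → go left. Place as left child of 34.

The deepest node is 46 at depth 4.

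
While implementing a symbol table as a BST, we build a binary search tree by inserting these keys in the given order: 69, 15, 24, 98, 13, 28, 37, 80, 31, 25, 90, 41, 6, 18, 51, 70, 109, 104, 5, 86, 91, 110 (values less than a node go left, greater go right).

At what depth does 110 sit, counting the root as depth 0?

69: root
15: left child of 69 (depth 1)
24: right child of 15 (depth 2)
98: right child of 69 (depth 1)
13: left child of 15 (depth 2)
28: right child of 24 (depth 3)
37: right child of 28 (depth 4)
80: left child of 98 (depth 2)
31: left child of 37 (depth 5)
25: left child of 28 (depth 4)
90: right child of 80 (depth 3)
41: right child of 37 (depth 5)
6: left child of 13 (depth 3)
18: left child of 24 (depth 3)
51: right child of 41 (depth 6)
70: left child of 80 (depth 3)
109: right child of 98 (depth 2)
104: left child of 109 (depth 3)
5: left child of 6 (depth 4)
86: left child of 90 (depth 4)
91: right child of 90 (depth 4)
110: right child of 109 (depth 3)

Path to 110: 69 → 98 → 109 → 110, which is 3 edges.

3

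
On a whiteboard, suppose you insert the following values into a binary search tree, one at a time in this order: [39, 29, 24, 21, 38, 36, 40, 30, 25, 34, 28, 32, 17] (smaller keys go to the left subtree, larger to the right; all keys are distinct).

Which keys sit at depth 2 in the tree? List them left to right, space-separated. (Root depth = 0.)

24 38

39: root
29: left child of 39 (depth 1)
24: left child of 29 (depth 2)
21: left child of 24 (depth 3)
38: right child of 29 (depth 2)
36: left child of 38 (depth 3)
40: right child of 39 (depth 1)
30: left child of 36 (depth 4)
25: right child of 24 (depth 3)
34: right child of 30 (depth 5)
28: right child of 25 (depth 4)
32: left child of 34 (depth 6)
17: left child of 21 (depth 4)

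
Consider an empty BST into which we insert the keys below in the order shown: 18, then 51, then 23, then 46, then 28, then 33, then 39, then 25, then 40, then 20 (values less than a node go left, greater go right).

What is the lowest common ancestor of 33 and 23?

23

Insert 18: tree is empty, so 18 becomes the root.
Insert 51: 51 > 18 → go right. Place as right child of 18.
Insert 23: 23 > 18 → go right; 23 < 51 → go left. Place as left child of 51.
Insert 46: 46 > 18 → go right; 46 < 51 → go left; 46 > 23 → go right. Place as right child of 23.
Insert 28: 28 > 18 → go right; 28 < 51 → go left; 28 > 23 → go right; 28 < 46 → go left. Place as left child of 46.
Insert 33: 33 > 18 → go right; 33 < 51 → go left; 33 > 23 → go right; 33 < 46 → go left; 33 > 28 → go right. Place as right child of 28.
Insert 39: 39 > 18 → go right; 39 < 51 → go left; 39 > 23 → go right; 39 < 46 → go left; 39 > 28 → go right; 39 > 33 → go right. Place as right child of 33.
Insert 25: 25 > 18 → go right; 25 < 51 → go left; 25 > 23 → go right; 25 < 46 → go left; 25 < 28 → go left. Place as left child of 28.
Insert 40: 40 > 18 → go right; 40 < 51 → go left; 40 > 23 → go right; 40 < 46 → go left; 40 > 28 → go right; 40 > 33 → go right; 40 > 39 → go right. Place as right child of 39.
Insert 20: 20 > 18 → go right; 20 < 51 → go left; 20 < 23 → go left. Place as left child of 23.

Path to 33: 18 → 51 → 23 → 46 → 28 → 33
Path to 23: 18 → 51 → 23
23 lies on both paths and is an ancestor of the other node.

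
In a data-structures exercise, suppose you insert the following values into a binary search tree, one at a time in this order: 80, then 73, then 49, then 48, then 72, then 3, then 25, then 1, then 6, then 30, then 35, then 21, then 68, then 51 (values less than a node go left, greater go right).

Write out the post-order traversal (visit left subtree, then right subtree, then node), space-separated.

1 21 6 35 30 25 3 48 51 68 72 49 73 80

80: root
73: left child of 80 (depth 1)
49: left child of 73 (depth 2)
48: left child of 49 (depth 3)
72: right child of 49 (depth 3)
3: left child of 48 (depth 4)
25: right child of 3 (depth 5)
1: left child of 3 (depth 5)
6: left child of 25 (depth 6)
30: right child of 25 (depth 6)
35: right child of 30 (depth 7)
21: right child of 6 (depth 7)
68: left child of 72 (depth 4)
51: left child of 68 (depth 5)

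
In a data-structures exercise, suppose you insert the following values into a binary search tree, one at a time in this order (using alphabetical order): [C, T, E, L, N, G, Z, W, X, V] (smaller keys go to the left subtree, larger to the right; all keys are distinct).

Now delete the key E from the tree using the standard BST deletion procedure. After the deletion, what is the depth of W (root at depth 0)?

C: root
T: right child of C (depth 1)
E: left child of T (depth 2)
L: right child of E (depth 3)
N: right child of L (depth 4)
G: left child of L (depth 4)
Z: right child of T (depth 2)
W: left child of Z (depth 3)
X: right child of W (depth 4)
V: left child of W (depth 4)

Delete E (at most one child — splice it out).
After deletion, path to W: C → T → Z → W.

3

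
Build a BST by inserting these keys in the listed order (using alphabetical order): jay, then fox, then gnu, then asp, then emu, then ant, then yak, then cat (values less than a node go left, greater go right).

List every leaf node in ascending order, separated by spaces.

ant cat gnu yak

Insert jay: tree is empty, so jay becomes the root.
Insert fox: fox < jay → go left. Place as left child of jay.
Insert gnu: gnu < jay → go left; gnu > fox → go right. Place as right child of fox.
Insert asp: asp < jay → go left; asp < fox → go left. Place as left child of fox.
Insert emu: emu < jay → go left; emu < fox → go left; emu > asp → go right. Place as right child of asp.
Insert ant: ant < jay → go left; ant < fox → go left; ant < asp → go left. Place as left child of asp.
Insert yak: yak > jay → go right. Place as right child of jay.
Insert cat: cat < jay → go left; cat < fox → go left; cat > asp → go right; cat < emu → go left. Place as left child of emu.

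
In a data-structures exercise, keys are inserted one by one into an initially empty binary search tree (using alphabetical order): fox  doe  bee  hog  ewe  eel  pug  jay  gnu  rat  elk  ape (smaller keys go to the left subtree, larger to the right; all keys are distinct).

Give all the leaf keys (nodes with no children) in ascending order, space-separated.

fox: root
doe: left child of fox (depth 1)
bee: left child of doe (depth 2)
hog: right child of fox (depth 1)
ewe: right child of doe (depth 2)
eel: left child of ewe (depth 3)
pug: right child of hog (depth 2)
jay: left child of pug (depth 3)
gnu: left child of hog (depth 2)
rat: right child of pug (depth 3)
elk: right child of eel (depth 4)
ape: left child of bee (depth 3)

ape elk gnu jay rat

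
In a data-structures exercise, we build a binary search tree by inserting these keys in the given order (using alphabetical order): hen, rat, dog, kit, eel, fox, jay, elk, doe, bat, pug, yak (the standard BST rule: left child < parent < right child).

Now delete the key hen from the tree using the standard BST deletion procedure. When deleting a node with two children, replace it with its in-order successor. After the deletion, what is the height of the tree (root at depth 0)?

hen: root
rat: right child of hen (depth 1)
dog: left child of hen (depth 1)
kit: left child of rat (depth 2)
eel: right child of dog (depth 2)
fox: right child of eel (depth 3)
jay: left child of kit (depth 3)
elk: left child of fox (depth 4)
doe: left child of dog (depth 2)
bat: left child of doe (depth 3)
pug: right child of kit (depth 3)
yak: right child of rat (depth 2)

Delete hen (two children — replace with in-order successor).
After deletion, deepest node is elk at depth 4.

4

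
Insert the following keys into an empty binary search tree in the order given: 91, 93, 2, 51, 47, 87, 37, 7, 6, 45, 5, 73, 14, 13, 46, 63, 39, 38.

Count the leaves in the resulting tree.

6

91: root
93: right child of 91 (depth 1)
2: left child of 91 (depth 1)
51: right child of 2 (depth 2)
47: left child of 51 (depth 3)
87: right child of 51 (depth 3)
37: left child of 47 (depth 4)
7: left child of 37 (depth 5)
6: left child of 7 (depth 6)
45: right child of 37 (depth 5)
5: left child of 6 (depth 7)
73: left child of 87 (depth 4)
14: right child of 7 (depth 6)
13: left child of 14 (depth 7)
46: right child of 45 (depth 6)
63: left child of 73 (depth 5)
39: left child of 45 (depth 6)
38: left child of 39 (depth 7)

Leaves: 5, 13, 38, 46, 63, 93 — 6 in total.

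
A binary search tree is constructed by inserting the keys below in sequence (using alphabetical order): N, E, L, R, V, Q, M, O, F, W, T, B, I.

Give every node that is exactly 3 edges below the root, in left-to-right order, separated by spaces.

F M O T W

Resulting structure (node: left, right):
  N: L=E, R=R
  E: L=B, R=L
  L: L=F, R=M
  R: L=Q, R=V
  V: L=T, R=W
  Q: L=O, R=–
  M: L=–, R=–
  O: L=–, R=–
  F: L=–, R=I
  W: L=–, R=–
  T: L=–, R=–
  B: L=–, R=–
  I: L=–, R=–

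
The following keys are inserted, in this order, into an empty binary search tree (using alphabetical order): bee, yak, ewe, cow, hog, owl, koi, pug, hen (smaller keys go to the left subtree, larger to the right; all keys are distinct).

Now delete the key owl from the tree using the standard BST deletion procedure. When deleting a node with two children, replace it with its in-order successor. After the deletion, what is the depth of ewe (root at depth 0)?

bee: root
yak: right child of bee (depth 1)
ewe: left child of yak (depth 2)
cow: left child of ewe (depth 3)
hog: right child of ewe (depth 3)
owl: right child of hog (depth 4)
koi: left child of owl (depth 5)
pug: right child of owl (depth 5)
hen: left child of hog (depth 4)

Delete owl (two children — replace with in-order successor).
After deletion, path to ewe: bee → yak → ewe.

2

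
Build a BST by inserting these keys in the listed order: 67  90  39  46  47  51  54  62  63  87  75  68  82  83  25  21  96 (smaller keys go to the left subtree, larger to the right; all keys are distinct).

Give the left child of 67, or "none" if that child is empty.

39

Insert 67: tree is empty, so 67 becomes the root.
Insert 90: 90 > 67 → go right. Place as right child of 67.
Insert 39: 39 < 67 → go left. Place as left child of 67.
Insert 46: 46 < 67 → go left; 46 > 39 → go right. Place as right child of 39.
Insert 47: 47 < 67 → go left; 47 > 39 → go right; 47 > 46 → go right. Place as right child of 46.
Insert 51: 51 < 67 → go left; 51 > 39 → go right; 51 > 46 → go right; 51 > 47 → go right. Place as right child of 47.
Insert 54: 54 < 67 → go left; 54 > 39 → go right; 54 > 46 → go right; 54 > 47 → go right; 54 > 51 → go right. Place as right child of 51.
Insert 62: 62 < 67 → go left; 62 > 39 → go right; 62 > 46 → go right; 62 > 47 → go right; 62 > 51 → go right; 62 > 54 → go right. Place as right child of 54.
Insert 63: 63 < 67 → go left; 63 > 39 → go right; 63 > 46 → go right; 63 > 47 → go right; 63 > 51 → go right; 63 > 54 → go right; 63 > 62 → go right. Place as right child of 62.
Insert 87: 87 > 67 → go right; 87 < 90 → go left. Place as left child of 90.
Insert 75: 75 > 67 → go right; 75 < 90 → go left; 75 < 87 → go left. Place as left child of 87.
Insert 68: 68 > 67 → go right; 68 < 90 → go left; 68 < 87 → go left; 68 < 75 → go left. Place as left child of 75.
Insert 82: 82 > 67 → go right; 82 < 90 → go left; 82 < 87 → go left; 82 > 75 → go right. Place as right child of 75.
Insert 83: 83 > 67 → go right; 83 < 90 → go left; 83 < 87 → go left; 83 > 75 → go right; 83 > 82 → go right. Place as right child of 82.
Insert 25: 25 < 67 → go left; 25 < 39 → go left. Place as left child of 39.
Insert 21: 21 < 67 → go left; 21 < 39 → go left; 21 < 25 → go left. Place as left child of 25.
Insert 96: 96 > 67 → go right; 96 > 90 → go right. Place as right child of 90.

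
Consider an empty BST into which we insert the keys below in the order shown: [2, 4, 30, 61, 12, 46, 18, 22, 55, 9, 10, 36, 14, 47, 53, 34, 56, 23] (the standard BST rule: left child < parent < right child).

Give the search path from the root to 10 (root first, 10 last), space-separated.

2 4 30 12 9 10

Insert 2: tree is empty, so 2 becomes the root.
Insert 4: 4 > 2 → go right. Place as right child of 2.
Insert 30: 30 > 2 → go right; 30 > 4 → go right. Place as right child of 4.
Insert 61: 61 > 2 → go right; 61 > 4 → go right; 61 > 30 → go right. Place as right child of 30.
Insert 12: 12 > 2 → go right; 12 > 4 → go right; 12 < 30 → go left. Place as left child of 30.
Insert 46: 46 > 2 → go right; 46 > 4 → go right; 46 > 30 → go right; 46 < 61 → go left. Place as left child of 61.
Insert 18: 18 > 2 → go right; 18 > 4 → go right; 18 < 30 → go left; 18 > 12 → go right. Place as right child of 12.
Insert 22: 22 > 2 → go right; 22 > 4 → go right; 22 < 30 → go left; 22 > 12 → go right; 22 > 18 → go right. Place as right child of 18.
Insert 55: 55 > 2 → go right; 55 > 4 → go right; 55 > 30 → go right; 55 < 61 → go left; 55 > 46 → go right. Place as right child of 46.
Insert 9: 9 > 2 → go right; 9 > 4 → go right; 9 < 30 → go left; 9 < 12 → go left. Place as left child of 12.
Insert 10: 10 > 2 → go right; 10 > 4 → go right; 10 < 30 → go left; 10 < 12 → go left; 10 > 9 → go right. Place as right child of 9.
Insert 36: 36 > 2 → go right; 36 > 4 → go right; 36 > 30 → go right; 36 < 61 → go left; 36 < 46 → go left. Place as left child of 46.
Insert 14: 14 > 2 → go right; 14 > 4 → go right; 14 < 30 → go left; 14 > 12 → go right; 14 < 18 → go left. Place as left child of 18.
Insert 47: 47 > 2 → go right; 47 > 4 → go right; 47 > 30 → go right; 47 < 61 → go left; 47 > 46 → go right; 47 < 55 → go left. Place as left child of 55.
Insert 53: 53 > 2 → go right; 53 > 4 → go right; 53 > 30 → go right; 53 < 61 → go left; 53 > 46 → go right; 53 < 55 → go left; 53 > 47 → go right. Place as right child of 47.
Insert 34: 34 > 2 → go right; 34 > 4 → go right; 34 > 30 → go right; 34 < 61 → go left; 34 < 46 → go left; 34 < 36 → go left. Place as left child of 36.
Insert 56: 56 > 2 → go right; 56 > 4 → go right; 56 > 30 → go right; 56 < 61 → go left; 56 > 46 → go right; 56 > 55 → go right. Place as right child of 55.
Insert 23: 23 > 2 → go right; 23 > 4 → go right; 23 < 30 → go left; 23 > 12 → go right; 23 > 18 → go right; 23 > 22 → go right. Place as right child of 22.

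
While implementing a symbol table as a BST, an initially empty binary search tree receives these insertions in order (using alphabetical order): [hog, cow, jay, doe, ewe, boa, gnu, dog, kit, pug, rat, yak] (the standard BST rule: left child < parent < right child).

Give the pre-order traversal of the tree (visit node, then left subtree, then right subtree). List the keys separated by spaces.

Insert hog: tree is empty, so hog becomes the root.
Insert cow: cow < hog → go left. Place as left child of hog.
Insert jay: jay > hog → go right. Place as right child of hog.
Insert doe: doe < hog → go left; doe > cow → go right. Place as right child of cow.
Insert ewe: ewe < hog → go left; ewe > cow → go right; ewe > doe → go right. Place as right child of doe.
Insert boa: boa < hog → go left; boa < cow → go left. Place as left child of cow.
Insert gnu: gnu < hog → go left; gnu > cow → go right; gnu > doe → go right; gnu > ewe → go right. Place as right child of ewe.
Insert dog: dog < hog → go left; dog > cow → go right; dog > doe → go right; dog < ewe → go left. Place as left child of ewe.
Insert kit: kit > hog → go right; kit > jay → go right. Place as right child of jay.
Insert pug: pug > hog → go right; pug > jay → go right; pug > kit → go right. Place as right child of kit.
Insert rat: rat > hog → go right; rat > jay → go right; rat > kit → go right; rat > pug → go right. Place as right child of pug.
Insert yak: yak > hog → go right; yak > jay → go right; yak > kit → go right; yak > pug → go right; yak > rat → go right. Place as right child of rat.

hog cow boa doe ewe dog gnu jay kit pug rat yak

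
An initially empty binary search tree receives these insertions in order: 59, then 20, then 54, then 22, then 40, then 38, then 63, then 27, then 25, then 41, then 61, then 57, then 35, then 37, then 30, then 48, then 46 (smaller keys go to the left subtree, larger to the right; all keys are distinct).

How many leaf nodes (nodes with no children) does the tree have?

6

Resulting structure (node: left, right):
  59: L=20, R=63
  20: L=–, R=54
  54: L=22, R=57
  22: L=–, R=40
  40: L=38, R=41
  38: L=27, R=–
  63: L=61, R=–
  27: L=25, R=35
  25: L=–, R=–
  41: L=–, R=48
  61: L=–, R=–
  57: L=–, R=–
  35: L=30, R=37
  37: L=–, R=–
  30: L=–, R=–
  48: L=46, R=–
  46: L=–, R=–

Leaves: 25, 30, 37, 46, 57, 61 — 6 in total.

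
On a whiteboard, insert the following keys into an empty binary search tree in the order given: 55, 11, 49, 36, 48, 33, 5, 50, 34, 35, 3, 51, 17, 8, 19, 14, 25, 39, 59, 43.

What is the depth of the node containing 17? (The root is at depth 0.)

5

Insert 55: tree is empty, so 55 becomes the root.
Insert 11: 11 < 55 → go left. Place as left child of 55.
Insert 49: 49 < 55 → go left; 49 > 11 → go right. Place as right child of 11.
Insert 36: 36 < 55 → go left; 36 > 11 → go right; 36 < 49 → go left. Place as left child of 49.
Insert 48: 48 < 55 → go left; 48 > 11 → go right; 48 < 49 → go left; 48 > 36 → go right. Place as right child of 36.
Insert 33: 33 < 55 → go left; 33 > 11 → go right; 33 < 49 → go left; 33 < 36 → go left. Place as left child of 36.
Insert 5: 5 < 55 → go left; 5 < 11 → go left. Place as left child of 11.
Insert 50: 50 < 55 → go left; 50 > 11 → go right; 50 > 49 → go right. Place as right child of 49.
Insert 34: 34 < 55 → go left; 34 > 11 → go right; 34 < 49 → go left; 34 < 36 → go left; 34 > 33 → go right. Place as right child of 33.
Insert 35: 35 < 55 → go left; 35 > 11 → go right; 35 < 49 → go left; 35 < 36 → go left; 35 > 33 → go right; 35 > 34 → go right. Place as right child of 34.
Insert 3: 3 < 55 → go left; 3 < 11 → go left; 3 < 5 → go left. Place as left child of 5.
Insert 51: 51 < 55 → go left; 51 > 11 → go right; 51 > 49 → go right; 51 > 50 → go right. Place as right child of 50.
Insert 17: 17 < 55 → go left; 17 > 11 → go right; 17 < 49 → go left; 17 < 36 → go left; 17 < 33 → go left. Place as left child of 33.
Insert 8: 8 < 55 → go left; 8 < 11 → go left; 8 > 5 → go right. Place as right child of 5.
Insert 19: 19 < 55 → go left; 19 > 11 → go right; 19 < 49 → go left; 19 < 36 → go left; 19 < 33 → go left; 19 > 17 → go right. Place as right child of 17.
Insert 14: 14 < 55 → go left; 14 > 11 → go right; 14 < 49 → go left; 14 < 36 → go left; 14 < 33 → go left; 14 < 17 → go left. Place as left child of 17.
Insert 25: 25 < 55 → go left; 25 > 11 → go right; 25 < 49 → go left; 25 < 36 → go left; 25 < 33 → go left; 25 > 17 → go right; 25 > 19 → go right. Place as right child of 19.
Insert 39: 39 < 55 → go left; 39 > 11 → go right; 39 < 49 → go left; 39 > 36 → go right; 39 < 48 → go left. Place as left child of 48.
Insert 59: 59 > 55 → go right. Place as right child of 55.
Insert 43: 43 < 55 → go left; 43 > 11 → go right; 43 < 49 → go left; 43 > 36 → go right; 43 < 48 → go left; 43 > 39 → go right. Place as right child of 39.

Path to 17: 55 → 11 → 49 → 36 → 33 → 17, which is 5 edges.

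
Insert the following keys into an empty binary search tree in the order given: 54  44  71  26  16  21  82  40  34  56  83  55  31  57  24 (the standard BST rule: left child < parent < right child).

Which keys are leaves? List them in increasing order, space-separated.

Resulting structure (node: left, right):
  54: L=44, R=71
  44: L=26, R=–
  71: L=56, R=82
  26: L=16, R=40
  16: L=–, R=21
  21: L=–, R=24
  82: L=–, R=83
  40: L=34, R=–
  34: L=31, R=–
  56: L=55, R=57
  83: L=–, R=–
  55: L=–, R=–
  31: L=–, R=–
  57: L=–, R=–
  24: L=–, R=–

24 31 55 57 83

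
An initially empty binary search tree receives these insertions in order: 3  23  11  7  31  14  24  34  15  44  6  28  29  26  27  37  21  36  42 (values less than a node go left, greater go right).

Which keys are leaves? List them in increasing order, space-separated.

3: root
23: right child of 3 (depth 1)
11: left child of 23 (depth 2)
7: left child of 11 (depth 3)
31: right child of 23 (depth 2)
14: right child of 11 (depth 3)
24: left child of 31 (depth 3)
34: right child of 31 (depth 3)
15: right child of 14 (depth 4)
44: right child of 34 (depth 4)
6: left child of 7 (depth 4)
28: right child of 24 (depth 4)
29: right child of 28 (depth 5)
26: left child of 28 (depth 5)
27: right child of 26 (depth 6)
37: left child of 44 (depth 5)
21: right child of 15 (depth 5)
36: left child of 37 (depth 6)
42: right child of 37 (depth 6)

6 21 27 29 36 42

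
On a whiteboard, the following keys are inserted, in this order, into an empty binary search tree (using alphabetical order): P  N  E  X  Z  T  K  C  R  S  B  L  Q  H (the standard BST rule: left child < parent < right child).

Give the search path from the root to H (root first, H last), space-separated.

Insert P: tree is empty, so P becomes the root.
Insert N: N < P → go left. Place as left child of P.
Insert E: E < P → go left; E < N → go left. Place as left child of N.
Insert X: X > P → go right. Place as right child of P.
Insert Z: Z > P → go right; Z > X → go right. Place as right child of X.
Insert T: T > P → go right; T < X → go left. Place as left child of X.
Insert K: K < P → go left; K < N → go left; K > E → go right. Place as right child of E.
Insert C: C < P → go left; C < N → go left; C < E → go left. Place as left child of E.
Insert R: R > P → go right; R < X → go left; R < T → go left. Place as left child of T.
Insert S: S > P → go right; S < X → go left; S < T → go left; S > R → go right. Place as right child of R.
Insert B: B < P → go left; B < N → go left; B < E → go left; B < C → go left. Place as left child of C.
Insert L: L < P → go left; L < N → go left; L > E → go right; L > K → go right. Place as right child of K.
Insert Q: Q > P → go right; Q < X → go left; Q < T → go left; Q < R → go left. Place as left child of R.
Insert H: H < P → go left; H < N → go left; H > E → go right; H < K → go left. Place as left child of K.

P N E K H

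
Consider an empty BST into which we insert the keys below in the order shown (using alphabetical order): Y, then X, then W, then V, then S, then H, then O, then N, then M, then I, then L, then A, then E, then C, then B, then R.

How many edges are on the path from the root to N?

Insert Y: tree is empty, so Y becomes the root.
Insert X: X < Y → go left. Place as left child of Y.
Insert W: W < Y → go left; W < X → go left. Place as left child of X.
Insert V: V < Y → go left; V < X → go left; V < W → go left. Place as left child of W.
Insert S: S < Y → go left; S < X → go left; S < W → go left; S < V → go left. Place as left child of V.
Insert H: H < Y → go left; H < X → go left; H < W → go left; H < V → go left; H < S → go left. Place as left child of S.
Insert O: O < Y → go left; O < X → go left; O < W → go left; O < V → go left; O < S → go left; O > H → go right. Place as right child of H.
Insert N: N < Y → go left; N < X → go left; N < W → go left; N < V → go left; N < S → go left; N > H → go right; N < O → go left. Place as left child of O.
Insert M: M < Y → go left; M < X → go left; M < W → go left; M < V → go left; M < S → go left; M > H → go right; M < O → go left; M < N → go left. Place as left child of N.
Insert I: I < Y → go left; I < X → go left; I < W → go left; I < V → go left; I < S → go left; I > H → go right; I < O → go left; I < N → go left; I < M → go left. Place as left child of M.
Insert L: L < Y → go left; L < X → go left; L < W → go left; L < V → go left; L < S → go left; L > H → go right; L < O → go left; L < N → go left; L < M → go left; L > I → go right. Place as right child of I.
Insert A: A < Y → go left; A < X → go left; A < W → go left; A < V → go left; A < S → go left; A < H → go left. Place as left child of H.
Insert E: E < Y → go left; E < X → go left; E < W → go left; E < V → go left; E < S → go left; E < H → go left; E > A → go right. Place as right child of A.
Insert C: C < Y → go left; C < X → go left; C < W → go left; C < V → go left; C < S → go left; C < H → go left; C > A → go right; C < E → go left. Place as left child of E.
Insert B: B < Y → go left; B < X → go left; B < W → go left; B < V → go left; B < S → go left; B < H → go left; B > A → go right; B < E → go left; B < C → go left. Place as left child of C.
Insert R: R < Y → go left; R < X → go left; R < W → go left; R < V → go left; R < S → go left; R > H → go right; R > O → go right. Place as right child of O.

Path to N: Y → X → W → V → S → H → O → N, which is 7 edges.

7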